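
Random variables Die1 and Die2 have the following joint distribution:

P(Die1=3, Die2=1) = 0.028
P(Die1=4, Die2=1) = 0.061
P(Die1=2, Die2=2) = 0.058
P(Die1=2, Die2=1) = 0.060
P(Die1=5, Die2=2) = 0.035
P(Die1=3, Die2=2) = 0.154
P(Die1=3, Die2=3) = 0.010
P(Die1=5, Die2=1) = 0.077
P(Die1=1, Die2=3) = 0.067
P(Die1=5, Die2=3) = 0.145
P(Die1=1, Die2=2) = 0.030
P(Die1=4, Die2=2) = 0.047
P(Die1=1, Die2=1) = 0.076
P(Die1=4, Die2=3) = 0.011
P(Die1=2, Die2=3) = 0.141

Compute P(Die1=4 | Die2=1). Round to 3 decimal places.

P(Die2=1) = 0.076 + 0.060 + 0.028 + 0.061 + 0.077 = 0.302.
P(Die1=4 | Die2=1) = 0.061/0.302 = 0.202.

0.202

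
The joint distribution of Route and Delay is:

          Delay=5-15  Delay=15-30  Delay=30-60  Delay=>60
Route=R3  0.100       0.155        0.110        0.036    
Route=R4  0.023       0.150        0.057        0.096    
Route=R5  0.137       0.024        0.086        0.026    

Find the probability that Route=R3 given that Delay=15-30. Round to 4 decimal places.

0.4711

P(Delay=15-30) = 0.155 + 0.150 + 0.024 = 0.329.
P(Route=R3 | Delay=15-30) = 0.155/0.329 = 0.4711.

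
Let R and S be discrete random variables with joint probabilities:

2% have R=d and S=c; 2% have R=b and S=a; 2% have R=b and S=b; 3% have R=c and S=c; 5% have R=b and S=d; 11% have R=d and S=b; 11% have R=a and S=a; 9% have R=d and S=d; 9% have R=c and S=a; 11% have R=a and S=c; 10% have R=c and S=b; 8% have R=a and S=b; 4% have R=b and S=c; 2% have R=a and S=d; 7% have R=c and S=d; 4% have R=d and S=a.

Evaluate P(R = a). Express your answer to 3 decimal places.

P(R=a) = 0.11 + 0.08 + 0.11 + 0.02 = 0.32.

0.320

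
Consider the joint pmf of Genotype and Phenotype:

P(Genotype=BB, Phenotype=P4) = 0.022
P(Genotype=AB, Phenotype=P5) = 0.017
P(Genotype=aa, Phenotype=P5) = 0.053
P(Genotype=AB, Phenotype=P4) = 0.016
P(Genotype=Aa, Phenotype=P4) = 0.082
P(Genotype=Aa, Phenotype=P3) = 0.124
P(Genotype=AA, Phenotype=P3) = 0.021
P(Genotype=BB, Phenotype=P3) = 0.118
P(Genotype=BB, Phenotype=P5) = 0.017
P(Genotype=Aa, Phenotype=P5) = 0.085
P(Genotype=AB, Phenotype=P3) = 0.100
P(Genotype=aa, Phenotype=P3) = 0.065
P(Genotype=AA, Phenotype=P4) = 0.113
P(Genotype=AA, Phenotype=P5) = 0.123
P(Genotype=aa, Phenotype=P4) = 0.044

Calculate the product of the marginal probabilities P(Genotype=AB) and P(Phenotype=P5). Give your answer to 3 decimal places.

0.039

P(Genotype=AB) = 0.100 + 0.016 + 0.017 = 0.133.
P(Phenotype=P5) = 0.123 + 0.085 + 0.053 + 0.017 + 0.017 = 0.295.
Product: 0.133 × 0.295 = 0.039.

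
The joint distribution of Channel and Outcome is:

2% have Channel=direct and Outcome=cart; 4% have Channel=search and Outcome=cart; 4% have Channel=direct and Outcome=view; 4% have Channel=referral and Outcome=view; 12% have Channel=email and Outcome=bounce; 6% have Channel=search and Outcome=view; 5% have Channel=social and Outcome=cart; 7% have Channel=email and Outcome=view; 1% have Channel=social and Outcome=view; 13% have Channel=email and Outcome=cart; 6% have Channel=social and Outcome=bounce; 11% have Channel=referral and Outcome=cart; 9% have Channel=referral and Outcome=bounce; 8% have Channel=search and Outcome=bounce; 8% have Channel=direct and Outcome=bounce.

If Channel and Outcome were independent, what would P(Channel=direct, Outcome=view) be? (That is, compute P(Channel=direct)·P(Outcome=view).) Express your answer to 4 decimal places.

P(Channel=direct) = 0.08 + 0.04 + 0.02 = 0.14.
P(Outcome=view) = 0.07 + 0.06 + 0.01 + 0.04 + 0.04 = 0.22.
Product: 0.14 × 0.22 = 0.0308.

0.0308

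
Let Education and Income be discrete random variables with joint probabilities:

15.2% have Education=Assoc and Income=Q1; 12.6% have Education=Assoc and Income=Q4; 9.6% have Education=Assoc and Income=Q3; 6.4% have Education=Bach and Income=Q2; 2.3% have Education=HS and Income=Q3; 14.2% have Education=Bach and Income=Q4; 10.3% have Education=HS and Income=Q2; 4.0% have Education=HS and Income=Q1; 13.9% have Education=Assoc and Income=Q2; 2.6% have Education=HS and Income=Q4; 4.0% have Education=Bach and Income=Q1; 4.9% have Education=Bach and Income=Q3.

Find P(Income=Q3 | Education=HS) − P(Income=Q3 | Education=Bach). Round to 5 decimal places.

-0.04631

P(Education=HS) = 0.040 + 0.103 + 0.023 + 0.026 = 0.192; P(Income=Q3 | Education=HS) = 0.023/0.192 = 0.119792.
P(Education=Bach) = 0.040 + 0.064 + 0.049 + 0.142 = 0.295; P(Income=Q3 | Education=Bach) = 0.049/0.295 = 0.166102.
Difference = -0.04631.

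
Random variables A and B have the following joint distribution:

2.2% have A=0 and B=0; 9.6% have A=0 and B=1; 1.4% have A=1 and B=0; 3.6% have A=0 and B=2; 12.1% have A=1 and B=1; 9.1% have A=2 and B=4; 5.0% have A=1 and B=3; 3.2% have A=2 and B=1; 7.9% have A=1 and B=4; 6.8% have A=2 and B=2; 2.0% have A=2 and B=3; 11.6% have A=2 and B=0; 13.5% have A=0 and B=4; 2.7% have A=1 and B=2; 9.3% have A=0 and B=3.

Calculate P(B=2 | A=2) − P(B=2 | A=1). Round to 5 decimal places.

P(A=2) = 0.116 + 0.032 + 0.068 + 0.020 + 0.091 = 0.327; P(B=2 | A=2) = 0.068/0.327 = 0.207951.
P(A=1) = 0.014 + 0.121 + 0.027 + 0.050 + 0.079 = 0.291; P(B=2 | A=1) = 0.027/0.291 = 0.092784.
Difference = 0.11517.

0.11517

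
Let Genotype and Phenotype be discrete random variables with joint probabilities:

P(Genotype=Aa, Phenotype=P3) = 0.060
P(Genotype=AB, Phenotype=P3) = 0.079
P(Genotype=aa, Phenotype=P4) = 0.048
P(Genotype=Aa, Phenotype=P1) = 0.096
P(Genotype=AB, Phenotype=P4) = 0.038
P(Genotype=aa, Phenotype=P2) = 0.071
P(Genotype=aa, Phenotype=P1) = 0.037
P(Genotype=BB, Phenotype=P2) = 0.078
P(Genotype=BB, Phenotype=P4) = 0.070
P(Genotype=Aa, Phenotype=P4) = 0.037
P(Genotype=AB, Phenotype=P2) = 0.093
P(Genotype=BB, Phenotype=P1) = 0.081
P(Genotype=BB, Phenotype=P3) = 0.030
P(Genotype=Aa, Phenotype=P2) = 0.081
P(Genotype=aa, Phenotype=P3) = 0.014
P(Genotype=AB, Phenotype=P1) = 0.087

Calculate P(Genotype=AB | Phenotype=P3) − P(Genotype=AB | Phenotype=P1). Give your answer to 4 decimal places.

0.1427

P(Phenotype=P3) = 0.060 + 0.014 + 0.079 + 0.030 = 0.183; P(Genotype=AB | Phenotype=P3) = 0.079/0.183 = 0.43169.
P(Phenotype=P1) = 0.096 + 0.037 + 0.087 + 0.081 = 0.301; P(Genotype=AB | Phenotype=P1) = 0.087/0.301 = 0.28904.
Difference = 0.1427.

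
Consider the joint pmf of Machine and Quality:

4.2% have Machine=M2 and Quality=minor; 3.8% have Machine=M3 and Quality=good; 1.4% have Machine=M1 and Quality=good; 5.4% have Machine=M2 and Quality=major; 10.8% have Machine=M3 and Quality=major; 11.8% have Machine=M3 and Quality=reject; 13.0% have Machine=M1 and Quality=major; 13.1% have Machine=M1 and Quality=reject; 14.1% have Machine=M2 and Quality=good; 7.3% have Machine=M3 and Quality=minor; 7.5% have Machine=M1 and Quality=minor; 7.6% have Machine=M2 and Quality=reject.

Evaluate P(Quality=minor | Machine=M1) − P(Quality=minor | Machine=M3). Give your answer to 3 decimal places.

-0.002

P(Machine=M1) = 0.014 + 0.075 + 0.130 + 0.131 = 0.350; P(Quality=minor | Machine=M1) = 0.075/0.350 = 0.2143.
P(Machine=M3) = 0.038 + 0.073 + 0.108 + 0.118 = 0.337; P(Quality=minor | Machine=M3) = 0.073/0.337 = 0.2166.
Difference = -0.002.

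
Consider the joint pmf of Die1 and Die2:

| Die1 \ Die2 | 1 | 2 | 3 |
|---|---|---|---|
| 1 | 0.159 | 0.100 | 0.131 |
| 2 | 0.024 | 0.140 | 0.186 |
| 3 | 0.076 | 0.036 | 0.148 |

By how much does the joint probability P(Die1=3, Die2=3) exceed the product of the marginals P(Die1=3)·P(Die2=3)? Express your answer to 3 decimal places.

P(Die1=3) = 0.076 + 0.036 + 0.148 = 0.260.
P(Die2=3) = 0.131 + 0.186 + 0.148 = 0.465.
P(Die1=3, Die2=3) − P(Die1=3)P(Die2=3) = 0.148 − 0.260×0.465 = 0.027.

0.027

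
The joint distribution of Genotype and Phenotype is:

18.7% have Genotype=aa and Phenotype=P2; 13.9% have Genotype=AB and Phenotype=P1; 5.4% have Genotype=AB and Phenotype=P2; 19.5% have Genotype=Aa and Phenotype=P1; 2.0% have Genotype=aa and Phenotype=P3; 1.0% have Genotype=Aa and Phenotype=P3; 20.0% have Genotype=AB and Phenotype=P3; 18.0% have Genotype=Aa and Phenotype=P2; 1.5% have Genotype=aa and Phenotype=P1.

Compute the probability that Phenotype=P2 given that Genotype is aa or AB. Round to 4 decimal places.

P(Genotype=aa) = 0.015 + 0.187 + 0.020 = 0.222.
P(Genotype=AB) = 0.139 + 0.054 + 0.200 = 0.393.
P(Genotype ∈ {aa, AB}) = 0.222 + 0.393 = 0.615; P(Phenotype=P2, Genotype ∈ {aa, AB}) = 0.187 + 0.054 = 0.241.
P(Phenotype=P2 | Genotype ∈ {aa, AB}) = 0.241/0.615 = 0.3919.

0.3919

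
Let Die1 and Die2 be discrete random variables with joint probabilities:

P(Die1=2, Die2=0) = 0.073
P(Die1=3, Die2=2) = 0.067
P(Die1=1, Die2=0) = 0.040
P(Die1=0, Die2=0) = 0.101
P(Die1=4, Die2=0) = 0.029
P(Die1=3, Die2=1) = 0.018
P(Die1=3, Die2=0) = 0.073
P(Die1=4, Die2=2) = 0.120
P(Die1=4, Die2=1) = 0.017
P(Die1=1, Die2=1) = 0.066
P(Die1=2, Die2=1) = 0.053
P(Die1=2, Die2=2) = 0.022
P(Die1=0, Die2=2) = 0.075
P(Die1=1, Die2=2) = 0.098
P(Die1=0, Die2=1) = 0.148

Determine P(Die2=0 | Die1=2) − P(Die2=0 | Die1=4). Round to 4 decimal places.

P(Die1=2) = 0.073 + 0.053 + 0.022 = 0.148; P(Die2=0 | Die1=2) = 0.073/0.148 = 0.49324.
P(Die1=4) = 0.029 + 0.017 + 0.120 = 0.166; P(Die2=0 | Die1=4) = 0.029/0.166 = 0.17470.
Difference = 0.3185.

0.3185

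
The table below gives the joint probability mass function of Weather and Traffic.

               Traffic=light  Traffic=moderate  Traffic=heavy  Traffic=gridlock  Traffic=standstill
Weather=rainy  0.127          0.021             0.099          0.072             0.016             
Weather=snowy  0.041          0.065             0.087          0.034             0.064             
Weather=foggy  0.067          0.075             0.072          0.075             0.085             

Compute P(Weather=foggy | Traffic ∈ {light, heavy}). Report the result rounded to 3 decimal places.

P(Traffic=light) = 0.127 + 0.041 + 0.067 = 0.235.
P(Traffic=heavy) = 0.099 + 0.087 + 0.072 = 0.258.
P(Traffic ∈ {light, heavy}) = 0.235 + 0.258 = 0.493; P(Weather=foggy, Traffic ∈ {light, heavy}) = 0.067 + 0.072 = 0.139.
P(Weather=foggy | Traffic ∈ {light, heavy}) = 0.139/0.493 = 0.282.

0.282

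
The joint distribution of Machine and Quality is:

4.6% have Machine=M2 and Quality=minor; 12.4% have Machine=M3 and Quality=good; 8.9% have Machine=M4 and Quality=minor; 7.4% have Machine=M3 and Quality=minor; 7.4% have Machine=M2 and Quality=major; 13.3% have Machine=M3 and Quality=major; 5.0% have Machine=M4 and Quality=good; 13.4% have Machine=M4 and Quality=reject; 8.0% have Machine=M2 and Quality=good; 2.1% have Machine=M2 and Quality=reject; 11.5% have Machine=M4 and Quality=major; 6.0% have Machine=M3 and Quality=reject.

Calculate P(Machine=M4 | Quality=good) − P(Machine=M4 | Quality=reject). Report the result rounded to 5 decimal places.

P(Quality=good) = 0.080 + 0.124 + 0.050 = 0.254; P(Machine=M4 | Quality=good) = 0.050/0.254 = 0.196850.
P(Quality=reject) = 0.021 + 0.060 + 0.134 = 0.215; P(Machine=M4 | Quality=reject) = 0.134/0.215 = 0.623256.
Difference = -0.42641.

-0.42641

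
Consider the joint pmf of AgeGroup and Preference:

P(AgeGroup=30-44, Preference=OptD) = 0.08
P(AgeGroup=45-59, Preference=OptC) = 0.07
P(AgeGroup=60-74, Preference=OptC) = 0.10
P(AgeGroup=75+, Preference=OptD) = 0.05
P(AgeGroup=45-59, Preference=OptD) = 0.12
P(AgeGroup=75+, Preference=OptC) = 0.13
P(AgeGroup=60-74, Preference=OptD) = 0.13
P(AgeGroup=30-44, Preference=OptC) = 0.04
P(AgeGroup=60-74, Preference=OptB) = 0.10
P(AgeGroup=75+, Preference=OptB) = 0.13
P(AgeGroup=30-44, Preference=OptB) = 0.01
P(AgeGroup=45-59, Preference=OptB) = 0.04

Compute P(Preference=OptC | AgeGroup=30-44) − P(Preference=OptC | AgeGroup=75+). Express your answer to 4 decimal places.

P(AgeGroup=30-44) = 0.01 + 0.04 + 0.08 = 0.13; P(Preference=OptC | AgeGroup=30-44) = 0.04/0.13 = 0.30769.
P(AgeGroup=75+) = 0.13 + 0.13 + 0.05 = 0.31; P(Preference=OptC | AgeGroup=75+) = 0.13/0.31 = 0.41935.
Difference = -0.1117.

-0.1117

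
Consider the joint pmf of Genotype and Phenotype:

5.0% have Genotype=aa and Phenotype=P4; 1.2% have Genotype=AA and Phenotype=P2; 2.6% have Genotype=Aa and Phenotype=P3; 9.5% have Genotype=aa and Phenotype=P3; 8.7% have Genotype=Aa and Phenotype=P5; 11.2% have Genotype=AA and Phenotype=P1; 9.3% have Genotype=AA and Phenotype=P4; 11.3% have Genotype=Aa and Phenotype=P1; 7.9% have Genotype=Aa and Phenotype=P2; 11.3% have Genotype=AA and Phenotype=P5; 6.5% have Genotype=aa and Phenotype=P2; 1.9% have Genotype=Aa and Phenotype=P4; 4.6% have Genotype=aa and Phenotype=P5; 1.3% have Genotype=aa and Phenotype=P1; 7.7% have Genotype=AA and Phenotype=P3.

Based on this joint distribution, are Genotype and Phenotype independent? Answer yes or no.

no

P(Genotype=AA) = 0.407 and P(Phenotype=P2) = 0.156, so their product is 0.06349, but P(Genotype=AA, Phenotype=P2) = 0.012. Since these differ, Genotype and Phenotype are not independent.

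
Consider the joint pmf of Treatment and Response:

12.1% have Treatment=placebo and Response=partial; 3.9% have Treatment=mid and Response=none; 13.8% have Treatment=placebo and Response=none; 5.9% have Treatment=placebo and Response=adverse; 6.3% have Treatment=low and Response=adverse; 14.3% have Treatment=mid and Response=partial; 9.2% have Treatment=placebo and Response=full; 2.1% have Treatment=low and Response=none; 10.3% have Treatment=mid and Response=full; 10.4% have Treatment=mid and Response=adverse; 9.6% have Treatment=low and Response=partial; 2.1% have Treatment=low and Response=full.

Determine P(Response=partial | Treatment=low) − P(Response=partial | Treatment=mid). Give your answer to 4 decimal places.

P(Treatment=low) = 0.021 + 0.096 + 0.021 + 0.063 = 0.201; P(Response=partial | Treatment=low) = 0.096/0.201 = 0.47761.
P(Treatment=mid) = 0.039 + 0.143 + 0.103 + 0.104 = 0.389; P(Response=partial | Treatment=mid) = 0.143/0.389 = 0.36761.
Difference = 0.1100.

0.1100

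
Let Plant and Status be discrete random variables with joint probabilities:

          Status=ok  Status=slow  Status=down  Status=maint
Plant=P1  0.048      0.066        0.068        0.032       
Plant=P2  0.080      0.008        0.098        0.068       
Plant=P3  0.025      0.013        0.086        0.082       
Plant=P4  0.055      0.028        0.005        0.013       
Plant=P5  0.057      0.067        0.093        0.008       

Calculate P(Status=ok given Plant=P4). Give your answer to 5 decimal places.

P(Plant=P4) = 0.055 + 0.028 + 0.005 + 0.013 = 0.101.
P(Status=ok | Plant=P4) = 0.055/0.101 = 0.54455.

0.54455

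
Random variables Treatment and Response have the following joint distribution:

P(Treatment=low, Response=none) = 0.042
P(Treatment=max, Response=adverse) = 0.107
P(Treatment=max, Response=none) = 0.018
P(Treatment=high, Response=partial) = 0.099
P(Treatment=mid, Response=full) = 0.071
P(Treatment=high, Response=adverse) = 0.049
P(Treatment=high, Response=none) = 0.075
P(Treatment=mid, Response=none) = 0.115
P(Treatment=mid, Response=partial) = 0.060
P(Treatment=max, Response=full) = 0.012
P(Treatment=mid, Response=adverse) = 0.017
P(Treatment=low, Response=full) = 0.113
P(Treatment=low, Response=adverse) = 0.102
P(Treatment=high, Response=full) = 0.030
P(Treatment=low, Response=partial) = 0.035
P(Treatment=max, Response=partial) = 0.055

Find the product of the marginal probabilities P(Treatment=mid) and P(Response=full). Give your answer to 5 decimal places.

0.05944

P(Treatment=mid) = 0.115 + 0.060 + 0.071 + 0.017 = 0.263.
P(Response=full) = 0.113 + 0.071 + 0.030 + 0.012 = 0.226.
Product: 0.263 × 0.226 = 0.05944.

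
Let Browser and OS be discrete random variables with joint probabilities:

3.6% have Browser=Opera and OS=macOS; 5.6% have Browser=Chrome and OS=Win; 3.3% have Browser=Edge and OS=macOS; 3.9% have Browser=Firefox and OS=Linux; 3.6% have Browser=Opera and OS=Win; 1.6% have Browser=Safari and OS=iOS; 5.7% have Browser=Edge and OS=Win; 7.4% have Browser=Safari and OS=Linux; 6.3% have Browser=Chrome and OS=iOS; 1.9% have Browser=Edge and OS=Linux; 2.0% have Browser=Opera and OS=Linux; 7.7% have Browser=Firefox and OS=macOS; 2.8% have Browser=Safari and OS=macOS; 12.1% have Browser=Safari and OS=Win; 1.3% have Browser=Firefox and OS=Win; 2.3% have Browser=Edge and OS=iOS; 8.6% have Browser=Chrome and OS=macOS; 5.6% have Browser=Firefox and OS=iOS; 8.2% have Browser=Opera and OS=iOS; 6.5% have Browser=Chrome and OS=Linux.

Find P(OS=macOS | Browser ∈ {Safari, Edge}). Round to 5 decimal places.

P(Browser=Safari) = 0.121 + 0.028 + 0.074 + 0.016 = 0.239.
P(Browser=Edge) = 0.057 + 0.033 + 0.019 + 0.023 = 0.132.
P(Browser ∈ {Safari, Edge}) = 0.239 + 0.132 = 0.371; P(OS=macOS, Browser ∈ {Safari, Edge}) = 0.028 + 0.033 = 0.061.
P(OS=macOS | Browser ∈ {Safari, Edge}) = 0.061/0.371 = 0.16442.

0.16442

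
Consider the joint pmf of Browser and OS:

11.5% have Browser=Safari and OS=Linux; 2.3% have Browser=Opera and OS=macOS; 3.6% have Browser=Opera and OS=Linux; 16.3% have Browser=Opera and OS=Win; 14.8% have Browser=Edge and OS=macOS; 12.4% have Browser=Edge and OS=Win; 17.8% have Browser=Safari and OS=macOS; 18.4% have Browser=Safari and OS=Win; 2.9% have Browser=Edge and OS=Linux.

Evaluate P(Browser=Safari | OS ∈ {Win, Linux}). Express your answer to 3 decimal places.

0.459

P(OS=Win) = 0.184 + 0.124 + 0.163 = 0.471.
P(OS=Linux) = 0.115 + 0.029 + 0.036 = 0.180.
P(OS ∈ {Win, Linux}) = 0.471 + 0.180 = 0.651; P(Browser=Safari, OS ∈ {Win, Linux}) = 0.184 + 0.115 = 0.299.
P(Browser=Safari | OS ∈ {Win, Linux}) = 0.299/0.651 = 0.459.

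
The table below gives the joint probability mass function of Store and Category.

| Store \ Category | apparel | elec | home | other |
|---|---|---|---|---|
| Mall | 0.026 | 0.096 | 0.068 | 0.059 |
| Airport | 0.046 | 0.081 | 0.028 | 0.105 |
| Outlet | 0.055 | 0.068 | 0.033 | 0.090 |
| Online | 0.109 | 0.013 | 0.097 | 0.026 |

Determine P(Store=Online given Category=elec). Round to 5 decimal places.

P(Category=elec) = 0.096 + 0.081 + 0.068 + 0.013 = 0.258.
P(Store=Online | Category=elec) = 0.013/0.258 = 0.05039.

0.05039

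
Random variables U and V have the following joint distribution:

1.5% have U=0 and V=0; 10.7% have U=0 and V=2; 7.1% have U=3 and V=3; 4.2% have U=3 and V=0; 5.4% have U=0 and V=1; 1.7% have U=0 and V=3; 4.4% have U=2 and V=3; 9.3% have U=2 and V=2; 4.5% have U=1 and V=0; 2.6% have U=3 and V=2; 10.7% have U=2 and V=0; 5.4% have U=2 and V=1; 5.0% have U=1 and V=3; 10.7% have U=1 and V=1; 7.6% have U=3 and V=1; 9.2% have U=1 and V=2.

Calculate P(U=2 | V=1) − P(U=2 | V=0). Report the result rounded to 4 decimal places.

-0.3264

P(V=1) = 0.054 + 0.107 + 0.054 + 0.076 = 0.291; P(U=2 | V=1) = 0.054/0.291 = 0.18557.
P(V=0) = 0.015 + 0.045 + 0.107 + 0.042 = 0.209; P(U=2 | V=0) = 0.107/0.209 = 0.51196.
Difference = -0.3264.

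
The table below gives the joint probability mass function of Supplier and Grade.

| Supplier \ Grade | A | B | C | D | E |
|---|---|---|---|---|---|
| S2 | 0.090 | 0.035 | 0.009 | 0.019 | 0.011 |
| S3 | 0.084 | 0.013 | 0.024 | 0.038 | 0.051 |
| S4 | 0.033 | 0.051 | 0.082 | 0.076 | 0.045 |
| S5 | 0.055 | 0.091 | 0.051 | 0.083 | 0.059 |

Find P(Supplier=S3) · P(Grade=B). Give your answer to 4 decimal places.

0.0399

P(Supplier=S3) = 0.084 + 0.013 + 0.024 + 0.038 + 0.051 = 0.210.
P(Grade=B) = 0.035 + 0.013 + 0.051 + 0.091 = 0.190.
Product: 0.210 × 0.190 = 0.0399.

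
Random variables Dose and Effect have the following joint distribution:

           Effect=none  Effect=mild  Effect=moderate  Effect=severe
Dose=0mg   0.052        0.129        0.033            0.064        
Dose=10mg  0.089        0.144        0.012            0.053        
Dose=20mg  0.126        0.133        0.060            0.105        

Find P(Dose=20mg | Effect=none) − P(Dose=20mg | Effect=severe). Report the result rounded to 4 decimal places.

-0.0011

P(Effect=none) = 0.052 + 0.089 + 0.126 = 0.267; P(Dose=20mg | Effect=none) = 0.126/0.267 = 0.47191.
P(Effect=severe) = 0.064 + 0.053 + 0.105 = 0.222; P(Dose=20mg | Effect=severe) = 0.105/0.222 = 0.47297.
Difference = -0.0011.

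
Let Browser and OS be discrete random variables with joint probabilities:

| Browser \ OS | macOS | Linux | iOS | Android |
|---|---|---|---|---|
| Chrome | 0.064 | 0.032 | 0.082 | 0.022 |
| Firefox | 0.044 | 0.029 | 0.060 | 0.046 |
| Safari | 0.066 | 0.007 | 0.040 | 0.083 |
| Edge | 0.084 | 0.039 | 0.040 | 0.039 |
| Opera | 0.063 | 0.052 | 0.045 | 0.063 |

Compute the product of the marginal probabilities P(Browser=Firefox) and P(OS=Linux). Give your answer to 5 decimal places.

P(Browser=Firefox) = 0.044 + 0.029 + 0.060 + 0.046 = 0.179.
P(OS=Linux) = 0.032 + 0.029 + 0.007 + 0.039 + 0.052 = 0.159.
Product: 0.179 × 0.159 = 0.02846.

0.02846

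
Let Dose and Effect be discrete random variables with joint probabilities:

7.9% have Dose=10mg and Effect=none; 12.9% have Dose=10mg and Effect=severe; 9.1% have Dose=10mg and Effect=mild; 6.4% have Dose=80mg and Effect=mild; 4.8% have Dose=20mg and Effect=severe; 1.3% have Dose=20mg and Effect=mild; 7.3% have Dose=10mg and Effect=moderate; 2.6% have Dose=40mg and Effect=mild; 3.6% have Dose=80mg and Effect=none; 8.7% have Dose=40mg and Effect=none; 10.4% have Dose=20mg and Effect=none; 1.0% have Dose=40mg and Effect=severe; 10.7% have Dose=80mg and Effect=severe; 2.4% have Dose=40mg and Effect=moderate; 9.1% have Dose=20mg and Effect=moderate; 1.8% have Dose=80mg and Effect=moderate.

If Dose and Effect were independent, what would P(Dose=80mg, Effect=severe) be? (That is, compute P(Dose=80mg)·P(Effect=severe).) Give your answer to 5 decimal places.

0.06615

P(Dose=80mg) = 0.036 + 0.064 + 0.018 + 0.107 = 0.225.
P(Effect=severe) = 0.129 + 0.048 + 0.010 + 0.107 = 0.294.
Product: 0.225 × 0.294 = 0.06615.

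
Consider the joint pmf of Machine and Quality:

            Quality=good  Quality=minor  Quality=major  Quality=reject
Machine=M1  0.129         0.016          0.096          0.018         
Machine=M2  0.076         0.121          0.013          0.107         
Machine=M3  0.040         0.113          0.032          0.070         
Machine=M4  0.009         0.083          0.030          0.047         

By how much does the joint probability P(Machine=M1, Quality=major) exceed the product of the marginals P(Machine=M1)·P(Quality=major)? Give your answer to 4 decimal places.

0.0517

P(Machine=M1) = 0.129 + 0.016 + 0.096 + 0.018 = 0.259.
P(Quality=major) = 0.096 + 0.013 + 0.032 + 0.030 = 0.171.
P(Machine=M1, Quality=major) − P(Machine=M1)P(Quality=major) = 0.096 − 0.259×0.171 = 0.0517.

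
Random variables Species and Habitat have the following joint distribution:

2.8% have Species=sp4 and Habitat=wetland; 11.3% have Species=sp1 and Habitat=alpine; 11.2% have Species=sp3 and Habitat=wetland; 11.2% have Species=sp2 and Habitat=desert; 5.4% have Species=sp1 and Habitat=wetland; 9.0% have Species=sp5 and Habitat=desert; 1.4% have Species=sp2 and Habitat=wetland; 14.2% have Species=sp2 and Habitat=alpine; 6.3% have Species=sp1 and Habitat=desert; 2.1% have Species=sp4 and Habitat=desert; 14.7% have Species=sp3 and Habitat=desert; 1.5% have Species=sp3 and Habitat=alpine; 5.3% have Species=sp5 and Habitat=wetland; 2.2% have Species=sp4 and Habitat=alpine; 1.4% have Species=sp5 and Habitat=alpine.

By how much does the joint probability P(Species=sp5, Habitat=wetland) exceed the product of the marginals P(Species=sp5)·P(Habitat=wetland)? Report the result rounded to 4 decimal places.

P(Species=sp5) = 0.053 + 0.090 + 0.014 = 0.157.
P(Habitat=wetland) = 0.054 + 0.014 + 0.112 + 0.028 + 0.053 = 0.261.
P(Species=sp5, Habitat=wetland) − P(Species=sp5)P(Habitat=wetland) = 0.053 − 0.157×0.261 = 0.0120.

0.0120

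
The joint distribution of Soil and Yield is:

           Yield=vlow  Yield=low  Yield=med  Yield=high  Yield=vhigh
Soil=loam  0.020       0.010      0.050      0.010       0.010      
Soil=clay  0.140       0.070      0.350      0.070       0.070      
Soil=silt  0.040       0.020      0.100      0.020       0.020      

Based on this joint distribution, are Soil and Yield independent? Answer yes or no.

Every cell satisfies P(Soil,Yield) = P(Soil)·P(Yield). For instance P(Soil=clay) = 0.700, P(Yield=med) = 0.500, and 0.700×0.500 = 0.350 matches the joint entry. So Soil and Yield are independent.

yes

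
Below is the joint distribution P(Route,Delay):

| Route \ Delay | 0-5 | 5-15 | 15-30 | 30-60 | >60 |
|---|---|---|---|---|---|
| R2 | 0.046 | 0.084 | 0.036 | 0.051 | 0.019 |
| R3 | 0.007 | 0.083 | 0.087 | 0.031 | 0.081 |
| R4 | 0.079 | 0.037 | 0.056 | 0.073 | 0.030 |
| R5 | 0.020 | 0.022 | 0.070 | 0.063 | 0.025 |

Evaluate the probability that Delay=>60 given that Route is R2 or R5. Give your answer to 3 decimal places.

0.101

P(Route=R2) = 0.046 + 0.084 + 0.036 + 0.051 + 0.019 = 0.236.
P(Route=R5) = 0.020 + 0.022 + 0.070 + 0.063 + 0.025 = 0.200.
P(Route ∈ {R2, R5}) = 0.236 + 0.200 = 0.436; P(Delay=>60, Route ∈ {R2, R5}) = 0.019 + 0.025 = 0.044.
P(Delay=>60 | Route ∈ {R2, R5}) = 0.044/0.436 = 0.101.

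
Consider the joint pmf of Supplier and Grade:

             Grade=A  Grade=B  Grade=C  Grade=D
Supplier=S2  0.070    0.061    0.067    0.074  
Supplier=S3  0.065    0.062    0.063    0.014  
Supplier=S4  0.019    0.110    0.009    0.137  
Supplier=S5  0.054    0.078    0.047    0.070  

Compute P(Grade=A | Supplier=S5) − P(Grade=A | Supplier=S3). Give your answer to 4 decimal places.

P(Supplier=S5) = 0.054 + 0.078 + 0.047 + 0.070 = 0.249; P(Grade=A | Supplier=S5) = 0.054/0.249 = 0.21687.
P(Supplier=S3) = 0.065 + 0.062 + 0.063 + 0.014 = 0.204; P(Grade=A | Supplier=S3) = 0.065/0.204 = 0.31863.
Difference = -0.1018.

-0.1018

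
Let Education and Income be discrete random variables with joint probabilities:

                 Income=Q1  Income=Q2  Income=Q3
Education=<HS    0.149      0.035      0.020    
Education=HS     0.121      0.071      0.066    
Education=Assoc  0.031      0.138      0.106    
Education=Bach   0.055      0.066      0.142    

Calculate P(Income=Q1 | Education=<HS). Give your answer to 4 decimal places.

0.7304

P(Education=<HS) = 0.149 + 0.035 + 0.020 = 0.204.
P(Income=Q1 | Education=<HS) = 0.149/0.204 = 0.7304.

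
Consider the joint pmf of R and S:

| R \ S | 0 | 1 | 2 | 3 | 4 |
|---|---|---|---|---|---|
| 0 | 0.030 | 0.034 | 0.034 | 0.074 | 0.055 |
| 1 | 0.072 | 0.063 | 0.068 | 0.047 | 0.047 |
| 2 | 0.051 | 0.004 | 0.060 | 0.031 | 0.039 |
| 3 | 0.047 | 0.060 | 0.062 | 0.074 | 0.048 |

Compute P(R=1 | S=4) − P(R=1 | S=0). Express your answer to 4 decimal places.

P(S=4) = 0.055 + 0.047 + 0.039 + 0.048 = 0.189; P(R=1 | S=4) = 0.047/0.189 = 0.24868.
P(S=0) = 0.030 + 0.072 + 0.051 + 0.047 = 0.200; P(R=1 | S=0) = 0.072/0.200 = 0.36000.
Difference = -0.1113.

-0.1113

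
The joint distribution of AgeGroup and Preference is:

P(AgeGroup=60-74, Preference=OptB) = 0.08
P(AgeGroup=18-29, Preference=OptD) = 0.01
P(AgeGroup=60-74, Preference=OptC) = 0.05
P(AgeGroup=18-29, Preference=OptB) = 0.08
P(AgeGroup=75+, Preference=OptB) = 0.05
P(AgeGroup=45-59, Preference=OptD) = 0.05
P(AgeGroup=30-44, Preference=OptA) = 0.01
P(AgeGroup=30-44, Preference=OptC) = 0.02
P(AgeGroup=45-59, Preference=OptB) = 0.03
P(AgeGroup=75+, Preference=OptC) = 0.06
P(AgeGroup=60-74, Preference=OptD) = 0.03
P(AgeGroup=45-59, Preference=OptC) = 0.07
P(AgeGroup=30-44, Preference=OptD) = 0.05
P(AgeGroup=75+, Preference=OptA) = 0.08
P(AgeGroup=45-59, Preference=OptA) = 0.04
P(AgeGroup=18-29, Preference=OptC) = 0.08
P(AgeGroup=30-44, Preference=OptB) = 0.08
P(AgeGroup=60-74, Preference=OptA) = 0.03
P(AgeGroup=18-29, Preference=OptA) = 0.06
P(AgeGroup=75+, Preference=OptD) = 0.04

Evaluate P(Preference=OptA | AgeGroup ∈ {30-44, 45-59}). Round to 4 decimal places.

P(AgeGroup=30-44) = 0.01 + 0.08 + 0.02 + 0.05 = 0.16.
P(AgeGroup=45-59) = 0.04 + 0.03 + 0.07 + 0.05 = 0.19.
P(AgeGroup ∈ {30-44, 45-59}) = 0.16 + 0.19 = 0.35; P(Preference=OptA, AgeGroup ∈ {30-44, 45-59}) = 0.01 + 0.04 = 0.05.
P(Preference=OptA | AgeGroup ∈ {30-44, 45-59}) = 0.05/0.35 = 0.1429.

0.1429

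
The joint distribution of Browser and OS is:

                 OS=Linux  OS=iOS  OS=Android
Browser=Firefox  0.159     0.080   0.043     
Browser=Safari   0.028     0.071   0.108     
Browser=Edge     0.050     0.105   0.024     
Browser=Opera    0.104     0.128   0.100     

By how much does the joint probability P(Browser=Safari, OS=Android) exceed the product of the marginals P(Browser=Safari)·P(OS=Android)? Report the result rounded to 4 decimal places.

0.0511

P(Browser=Safari) = 0.028 + 0.071 + 0.108 = 0.207.
P(OS=Android) = 0.043 + 0.108 + 0.024 + 0.100 = 0.275.
P(Browser=Safari, OS=Android) − P(Browser=Safari)P(OS=Android) = 0.108 − 0.207×0.275 = 0.0511.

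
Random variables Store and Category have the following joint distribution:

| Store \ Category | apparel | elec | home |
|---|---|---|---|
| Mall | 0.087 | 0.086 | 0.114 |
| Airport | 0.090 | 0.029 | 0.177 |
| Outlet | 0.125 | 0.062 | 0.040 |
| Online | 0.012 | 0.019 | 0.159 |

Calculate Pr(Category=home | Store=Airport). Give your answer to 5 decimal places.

0.59797

P(Store=Airport) = 0.090 + 0.029 + 0.177 = 0.296.
P(Category=home | Store=Airport) = 0.177/0.296 = 0.59797.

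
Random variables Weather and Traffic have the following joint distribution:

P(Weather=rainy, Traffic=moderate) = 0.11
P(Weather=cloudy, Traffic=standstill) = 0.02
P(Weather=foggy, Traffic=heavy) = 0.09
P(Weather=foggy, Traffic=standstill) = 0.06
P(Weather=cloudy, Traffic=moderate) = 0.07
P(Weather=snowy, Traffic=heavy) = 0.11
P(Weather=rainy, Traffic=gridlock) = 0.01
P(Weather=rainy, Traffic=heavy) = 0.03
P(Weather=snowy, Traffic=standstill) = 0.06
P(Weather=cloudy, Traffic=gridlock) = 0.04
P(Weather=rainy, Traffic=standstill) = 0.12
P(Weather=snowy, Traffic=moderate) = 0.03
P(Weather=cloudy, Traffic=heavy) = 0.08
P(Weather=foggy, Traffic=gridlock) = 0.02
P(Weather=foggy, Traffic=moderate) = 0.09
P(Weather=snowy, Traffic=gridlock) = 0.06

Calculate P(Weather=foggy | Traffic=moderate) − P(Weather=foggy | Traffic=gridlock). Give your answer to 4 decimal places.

P(Traffic=moderate) = 0.07 + 0.11 + 0.03 + 0.09 = 0.30; P(Weather=foggy | Traffic=moderate) = 0.09/0.30 = 0.30000.
P(Traffic=gridlock) = 0.04 + 0.01 + 0.06 + 0.02 = 0.13; P(Weather=foggy | Traffic=gridlock) = 0.02/0.13 = 0.15385.
Difference = 0.1462.

0.1462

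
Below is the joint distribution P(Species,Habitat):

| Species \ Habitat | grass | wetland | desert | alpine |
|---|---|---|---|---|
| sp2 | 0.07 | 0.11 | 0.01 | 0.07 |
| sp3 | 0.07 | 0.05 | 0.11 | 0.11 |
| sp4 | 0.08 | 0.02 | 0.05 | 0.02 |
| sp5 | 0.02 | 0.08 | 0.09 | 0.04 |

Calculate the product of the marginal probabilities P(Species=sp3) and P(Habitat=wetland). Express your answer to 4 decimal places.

0.0884

P(Species=sp3) = 0.07 + 0.05 + 0.11 + 0.11 = 0.34.
P(Habitat=wetland) = 0.11 + 0.05 + 0.02 + 0.08 = 0.26.
Product: 0.34 × 0.26 = 0.0884.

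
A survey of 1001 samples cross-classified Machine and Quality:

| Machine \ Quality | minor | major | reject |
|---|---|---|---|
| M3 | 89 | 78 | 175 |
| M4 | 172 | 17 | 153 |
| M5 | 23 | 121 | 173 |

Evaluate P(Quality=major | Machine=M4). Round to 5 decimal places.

Total with Machine=M4: 172 + 17 + 153 = 342.
P(Quality=major | Machine=M4) = 17/342 = 0.04971.

0.04971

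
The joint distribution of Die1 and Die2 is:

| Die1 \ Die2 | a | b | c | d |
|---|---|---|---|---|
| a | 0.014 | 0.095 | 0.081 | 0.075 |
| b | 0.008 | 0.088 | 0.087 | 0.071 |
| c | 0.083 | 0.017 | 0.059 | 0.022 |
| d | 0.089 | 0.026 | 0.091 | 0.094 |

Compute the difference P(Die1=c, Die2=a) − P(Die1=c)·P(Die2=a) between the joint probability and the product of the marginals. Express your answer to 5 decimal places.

P(Die1=c) = 0.083 + 0.017 + 0.059 + 0.022 = 0.181.
P(Die2=a) = 0.014 + 0.008 + 0.083 + 0.089 = 0.194.
P(Die1=c, Die2=a) − P(Die1=c)P(Die2=a) = 0.083 − 0.181×0.194 = 0.04789.

0.04789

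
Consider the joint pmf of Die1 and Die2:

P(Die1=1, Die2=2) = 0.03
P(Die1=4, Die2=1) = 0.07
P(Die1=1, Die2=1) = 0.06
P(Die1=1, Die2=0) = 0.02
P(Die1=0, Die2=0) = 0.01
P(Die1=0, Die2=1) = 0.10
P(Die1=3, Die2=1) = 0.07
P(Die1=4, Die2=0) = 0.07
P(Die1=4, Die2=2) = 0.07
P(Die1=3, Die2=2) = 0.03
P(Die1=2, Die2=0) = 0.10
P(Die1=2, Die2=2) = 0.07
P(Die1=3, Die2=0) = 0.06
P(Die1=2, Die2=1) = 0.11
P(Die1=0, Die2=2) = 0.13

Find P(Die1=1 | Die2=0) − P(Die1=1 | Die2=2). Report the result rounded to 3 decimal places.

P(Die2=0) = 0.01 + 0.02 + 0.10 + 0.06 + 0.07 = 0.26; P(Die1=1 | Die2=0) = 0.02/0.26 = 0.0769.
P(Die2=2) = 0.13 + 0.03 + 0.07 + 0.03 + 0.07 = 0.33; P(Die1=1 | Die2=2) = 0.03/0.33 = 0.0909.
Difference = -0.014.

-0.014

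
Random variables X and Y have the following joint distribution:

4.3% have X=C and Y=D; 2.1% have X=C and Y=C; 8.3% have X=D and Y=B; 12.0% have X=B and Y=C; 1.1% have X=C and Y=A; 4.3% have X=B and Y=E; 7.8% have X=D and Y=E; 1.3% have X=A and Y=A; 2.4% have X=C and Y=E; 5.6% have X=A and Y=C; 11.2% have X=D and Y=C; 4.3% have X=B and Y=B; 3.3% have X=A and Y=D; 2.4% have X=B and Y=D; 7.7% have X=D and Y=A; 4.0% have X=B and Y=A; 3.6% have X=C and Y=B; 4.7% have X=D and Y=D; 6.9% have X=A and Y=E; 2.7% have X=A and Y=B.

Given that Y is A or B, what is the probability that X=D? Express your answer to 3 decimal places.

0.485

P(Y=A) = 0.013 + 0.040 + 0.011 + 0.077 = 0.141.
P(Y=B) = 0.027 + 0.043 + 0.036 + 0.083 = 0.189.
P(Y ∈ {A, B}) = 0.141 + 0.189 = 0.330; P(X=D, Y ∈ {A, B}) = 0.077 + 0.083 = 0.160.
P(X=D | Y ∈ {A, B}) = 0.160/0.330 = 0.485.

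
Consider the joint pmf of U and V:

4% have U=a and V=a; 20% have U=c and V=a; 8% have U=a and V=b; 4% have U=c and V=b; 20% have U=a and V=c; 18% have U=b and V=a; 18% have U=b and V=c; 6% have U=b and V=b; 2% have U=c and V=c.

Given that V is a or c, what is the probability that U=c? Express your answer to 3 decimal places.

0.268

P(V=a) = 0.04 + 0.18 + 0.20 = 0.42.
P(V=c) = 0.20 + 0.18 + 0.02 = 0.40.
P(V ∈ {a, c}) = 0.42 + 0.40 = 0.82; P(U=c, V ∈ {a, c}) = 0.20 + 0.02 = 0.22.
P(U=c | V ∈ {a, c}) = 0.22/0.82 = 0.268.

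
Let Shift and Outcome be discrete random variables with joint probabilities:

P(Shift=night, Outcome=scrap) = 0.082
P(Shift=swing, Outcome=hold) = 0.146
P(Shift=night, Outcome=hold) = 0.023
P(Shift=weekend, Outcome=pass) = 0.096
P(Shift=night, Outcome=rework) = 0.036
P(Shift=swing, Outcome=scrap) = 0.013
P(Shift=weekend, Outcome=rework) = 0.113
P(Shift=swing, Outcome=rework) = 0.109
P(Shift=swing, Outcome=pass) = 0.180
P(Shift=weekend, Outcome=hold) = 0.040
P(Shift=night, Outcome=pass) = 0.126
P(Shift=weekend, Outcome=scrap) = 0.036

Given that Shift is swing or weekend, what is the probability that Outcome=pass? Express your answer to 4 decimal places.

P(Shift=swing) = 0.180 + 0.109 + 0.013 + 0.146 = 0.448.
P(Shift=weekend) = 0.096 + 0.113 + 0.036 + 0.040 = 0.285.
P(Shift ∈ {swing, weekend}) = 0.448 + 0.285 = 0.733; P(Outcome=pass, Shift ∈ {swing, weekend}) = 0.180 + 0.096 = 0.276.
P(Outcome=pass | Shift ∈ {swing, weekend}) = 0.276/0.733 = 0.3765.

0.3765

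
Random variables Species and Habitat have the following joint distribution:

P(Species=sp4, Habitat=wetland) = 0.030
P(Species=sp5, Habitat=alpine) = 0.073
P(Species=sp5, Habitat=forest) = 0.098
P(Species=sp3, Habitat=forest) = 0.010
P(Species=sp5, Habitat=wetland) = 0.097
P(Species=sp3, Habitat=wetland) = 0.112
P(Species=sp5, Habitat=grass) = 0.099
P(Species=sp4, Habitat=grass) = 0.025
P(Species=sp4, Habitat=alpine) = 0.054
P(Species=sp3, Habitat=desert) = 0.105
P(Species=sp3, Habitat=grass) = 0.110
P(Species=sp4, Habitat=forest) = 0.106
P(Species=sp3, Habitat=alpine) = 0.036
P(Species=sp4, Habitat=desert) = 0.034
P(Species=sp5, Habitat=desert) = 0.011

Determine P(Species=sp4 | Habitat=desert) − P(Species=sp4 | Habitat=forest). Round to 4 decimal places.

-0.2687

P(Habitat=desert) = 0.105 + 0.034 + 0.011 = 0.150; P(Species=sp4 | Habitat=desert) = 0.034/0.150 = 0.22667.
P(Habitat=forest) = 0.010 + 0.106 + 0.098 = 0.214; P(Species=sp4 | Habitat=forest) = 0.106/0.214 = 0.49533.
Difference = -0.2687.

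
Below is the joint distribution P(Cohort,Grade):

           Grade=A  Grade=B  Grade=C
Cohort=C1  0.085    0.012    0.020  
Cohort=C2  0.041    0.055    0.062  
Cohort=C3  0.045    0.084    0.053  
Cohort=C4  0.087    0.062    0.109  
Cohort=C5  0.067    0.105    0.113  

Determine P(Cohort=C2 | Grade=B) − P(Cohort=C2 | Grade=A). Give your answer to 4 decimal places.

0.0468

P(Grade=B) = 0.012 + 0.055 + 0.084 + 0.062 + 0.105 = 0.318; P(Cohort=C2 | Grade=B) = 0.055/0.318 = 0.17296.
P(Grade=A) = 0.085 + 0.041 + 0.045 + 0.087 + 0.067 = 0.325; P(Cohort=C2 | Grade=A) = 0.041/0.325 = 0.12615.
Difference = 0.0468.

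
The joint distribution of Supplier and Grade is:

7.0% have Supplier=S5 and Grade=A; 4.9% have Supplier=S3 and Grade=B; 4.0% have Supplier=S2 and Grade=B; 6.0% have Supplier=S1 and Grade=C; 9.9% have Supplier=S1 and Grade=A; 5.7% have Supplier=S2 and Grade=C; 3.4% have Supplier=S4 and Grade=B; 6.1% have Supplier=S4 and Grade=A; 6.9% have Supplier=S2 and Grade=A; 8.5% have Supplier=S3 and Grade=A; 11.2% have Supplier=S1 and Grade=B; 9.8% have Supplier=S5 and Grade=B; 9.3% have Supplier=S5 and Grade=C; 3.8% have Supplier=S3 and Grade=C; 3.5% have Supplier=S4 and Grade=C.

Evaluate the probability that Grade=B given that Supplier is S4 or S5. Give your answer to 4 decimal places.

P(Supplier=S4) = 0.061 + 0.034 + 0.035 = 0.130.
P(Supplier=S5) = 0.070 + 0.098 + 0.093 = 0.261.
P(Supplier ∈ {S4, S5}) = 0.130 + 0.261 = 0.391; P(Grade=B, Supplier ∈ {S4, S5}) = 0.034 + 0.098 = 0.132.
P(Grade=B | Supplier ∈ {S4, S5}) = 0.132/0.391 = 0.3376.

0.3376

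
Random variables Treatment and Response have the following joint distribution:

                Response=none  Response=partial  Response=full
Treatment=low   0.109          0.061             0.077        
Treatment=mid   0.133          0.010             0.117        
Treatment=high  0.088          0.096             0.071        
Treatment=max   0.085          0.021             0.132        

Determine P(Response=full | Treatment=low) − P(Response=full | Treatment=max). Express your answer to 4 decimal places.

-0.2429

P(Treatment=low) = 0.109 + 0.061 + 0.077 = 0.247; P(Response=full | Treatment=low) = 0.077/0.247 = 0.31174.
P(Treatment=max) = 0.085 + 0.021 + 0.132 = 0.238; P(Response=full | Treatment=max) = 0.132/0.238 = 0.55462.
Difference = -0.2429.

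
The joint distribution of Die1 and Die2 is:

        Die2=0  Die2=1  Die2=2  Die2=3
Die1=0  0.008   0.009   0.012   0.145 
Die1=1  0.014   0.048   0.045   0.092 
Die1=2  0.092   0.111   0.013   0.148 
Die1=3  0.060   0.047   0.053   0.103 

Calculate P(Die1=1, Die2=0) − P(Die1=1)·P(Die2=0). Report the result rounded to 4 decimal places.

P(Die1=1) = 0.014 + 0.048 + 0.045 + 0.092 = 0.199.
P(Die2=0) = 0.008 + 0.014 + 0.092 + 0.060 = 0.174.
P(Die1=1, Die2=0) − P(Die1=1)P(Die2=0) = 0.014 − 0.199×0.174 = -0.0206.

-0.0206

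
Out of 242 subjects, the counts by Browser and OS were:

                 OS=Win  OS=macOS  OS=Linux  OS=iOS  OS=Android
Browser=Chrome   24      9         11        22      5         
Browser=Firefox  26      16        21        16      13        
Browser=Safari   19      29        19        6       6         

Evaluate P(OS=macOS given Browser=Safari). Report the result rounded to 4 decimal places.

Total with Browser=Safari: 19 + 29 + 19 + 6 + 6 = 79.
P(OS=macOS | Browser=Safari) = 29/79 = 0.3671.

0.3671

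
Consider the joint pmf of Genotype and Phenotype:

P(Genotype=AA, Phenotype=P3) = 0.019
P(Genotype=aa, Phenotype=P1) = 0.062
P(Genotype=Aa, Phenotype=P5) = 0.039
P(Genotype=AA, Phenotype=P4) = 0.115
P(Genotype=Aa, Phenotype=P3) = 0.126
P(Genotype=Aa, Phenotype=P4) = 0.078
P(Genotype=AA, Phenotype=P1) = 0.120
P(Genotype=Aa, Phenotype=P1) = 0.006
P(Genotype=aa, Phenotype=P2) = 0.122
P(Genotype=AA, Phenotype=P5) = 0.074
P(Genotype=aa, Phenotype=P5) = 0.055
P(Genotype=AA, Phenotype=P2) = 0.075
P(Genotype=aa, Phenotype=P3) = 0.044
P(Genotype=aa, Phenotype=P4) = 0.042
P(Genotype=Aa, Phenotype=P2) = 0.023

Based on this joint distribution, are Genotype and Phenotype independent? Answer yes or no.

P(Genotype=Aa) = 0.272 and P(Phenotype=P3) = 0.189, so their product is 0.05141, but P(Genotype=Aa, Phenotype=P3) = 0.126. Since these differ, Genotype and Phenotype are not independent.

no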